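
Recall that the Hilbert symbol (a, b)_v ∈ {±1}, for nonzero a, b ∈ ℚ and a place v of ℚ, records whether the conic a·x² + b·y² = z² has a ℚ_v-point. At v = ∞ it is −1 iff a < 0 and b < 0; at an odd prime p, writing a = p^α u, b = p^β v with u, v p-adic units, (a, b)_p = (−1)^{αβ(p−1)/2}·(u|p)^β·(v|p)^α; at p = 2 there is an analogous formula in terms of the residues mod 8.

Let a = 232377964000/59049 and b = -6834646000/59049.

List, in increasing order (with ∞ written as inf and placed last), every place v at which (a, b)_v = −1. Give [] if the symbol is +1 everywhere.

[7, 13]

Mod squares: a ≡ 910, b ≡ -7735. Check v ∈ {∞, 2, 3, 5, 7, 13, 17, 47}.
v=3: a=3^-10·(≡1), b=3^-10·(≡2) mod 3; (1|3)=+1, (2|3)=-1; (−1)^{-10·-10·1}·(+1)^-10·(-1)^-10 = +1.
v=5: a=5^3·(≡3), b=5^3·(≡3) mod 5; (3|5)=-1, (3|5)=-1; (−1)^{3·3·2}·(-1)^3·(-1)^3 = +1.
v=13: a=13^1·(≡2), b=13^1·(≡3) mod 13; (2|13)=-1, (3|13)=+1; (−1)^{1·1·6}·(-1)^1·(+1)^1 = -1.
v=47: a=47^2·(≡27), b=47^2·(≡31) mod 47; (27|47)=+1, (31|47)=-1; (−1)^{2·2·23}·(+1)^2·(-1)^2 = +1.
v=2: v_2(a)=5, v_2(b)=4; units ≡ 7, 1 (mod 8); ε·ε+αω+βω = 1·0+5·0+4·0 ≡ 0  ⇒  (a,b)_2 = +1.
v=∞: 910 > 0 and -7735 < 0  ⇒  (a,b)_∞ = +1.
v=7: a=7^1·(≡1), b=7^1·(≡1) mod 7; (1|7)=+1, (1|7)=+1; (−1)^{1·1·3}·(+1)^1·(+1)^1 = -1.
v=17: a=17^2·(≡9), b=17^1·(≡4) mod 17; (9|17)=+1, (4|17)=+1; (−1)^{2·1·8}·(+1)^1·(+1)^2 = +1.
|Ram(910, -7735)| = 2, even; anisotropic at {7, 13}.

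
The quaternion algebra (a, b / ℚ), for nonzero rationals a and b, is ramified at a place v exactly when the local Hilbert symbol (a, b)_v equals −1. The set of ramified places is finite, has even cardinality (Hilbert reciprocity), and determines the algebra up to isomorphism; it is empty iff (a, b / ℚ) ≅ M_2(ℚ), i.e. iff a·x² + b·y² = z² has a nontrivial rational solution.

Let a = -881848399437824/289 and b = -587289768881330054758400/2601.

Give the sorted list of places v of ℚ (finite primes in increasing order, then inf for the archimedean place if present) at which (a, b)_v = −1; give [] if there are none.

[7, 13, 41, inf]

Mod squares: a ≡ -30914, b ≡ -2639. Check v ∈ {∞, 2, 3, 5, 7, 13, 17, 29, 41}.
v=41: a=41^1·(≡25), b=41^2·(≡14) mod 41; (25|41)=+1, (14|41)=-1; (−1)^{1·2·20}·(+1)^2·(-1)^1 = -1.
v=13: a=13^3·(≡4), b=13^5·(≡8) mod 13; (4|13)=+1, (8|13)=-1; (−1)^{3·5·6}·(+1)^5·(-1)^3 = -1.
v=5: a=5^0·(≡4), b=5^2·(≡4) mod 5; (4|5)=+1, (4|5)=+1; (−1)^{0·2·2}·(+1)^2·(+1)^0 = +1.
v=17: a=17^-2·(≡9), b=17^-2·(≡9) mod 17; (9|17)=+1, (9|17)=+1; (−1)^{-2·-2·8}·(+1)^-2·(+1)^-2 = +1.
v=3: a=3^0·(≡1), b=3^-2·(≡1) mod 3; (1|3)=+1, (1|3)=+1; (−1)^{0·-2·1}·(+1)^-2·(+1)^0 = +1.
v=7: a=7^2·(≡6), b=7^1·(≡1) mod 7; (6|7)=-1, (1|7)=+1; (−1)^{2·1·3}·(-1)^1·(+1)^2 = -1.
v=29: a=29^3·(≡28), b=29^5·(≡1) mod 29; (28|29)=+1, (1|29)=+1; (−1)^{3·5·14}·(+1)^5·(+1)^3 = +1.
v=2: v_2(a)=13, v_2(b)=18; units ≡ 7, 1 (mod 8); ε·ε+αω+βω = 1·0+13·0+18·0 ≡ 0  ⇒  (a,b)_2 = +1.
v=∞: -30914 < 0 and -2639 < 0  ⇒  (a,b)_∞ = -1.
(-30914, -2639 / ℚ) ramifies at {7, 13, 41, ∞}: a division algebra.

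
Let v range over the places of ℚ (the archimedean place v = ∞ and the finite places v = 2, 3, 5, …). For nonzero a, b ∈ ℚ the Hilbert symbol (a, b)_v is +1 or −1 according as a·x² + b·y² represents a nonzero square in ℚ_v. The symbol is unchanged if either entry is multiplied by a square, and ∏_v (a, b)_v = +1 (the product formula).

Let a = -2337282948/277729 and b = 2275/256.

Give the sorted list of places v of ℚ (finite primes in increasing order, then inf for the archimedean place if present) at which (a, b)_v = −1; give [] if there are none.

(a, b) ≡ (-273, 91) mod (ℚ^×)²; places V = {2, 3, 5, 7, 11, 13, 17, 19, 31, ∞}.
(a,b)_5: α=0, u≡3; β=2, v≡1 (mod 5); (3|5)=-1, (1|5)=+1; sign (−1)^0·-1^2·+1^0 = +1.
(a,b)_7: α=3, u≡3; β=1, v≡6 (mod 7); (3|7)=-1, (6|7)=-1; sign (−1)^1·-1^1·-1^3 = -1.
(a,b)_3: α=1, u≡2; β=0, v≡1 (mod 3); (2|3)=-1, (1|3)=+1; sign (−1)^0·-1^0·+1^1 = +1.
(a,b)_31: α=-2, u≡12; β=0, v≡17 (mod 31); (12|31)=-1, (17|31)=-1; sign (−1)^0·-1^0·-1^-2 = +1.
(a,b)_2: α=2, β=-8; u≡7, v≡3 (mod 8); ε(u)ε(v)=1·1, αω(v)=2·1, βω(u)=-8·0; sum ≡ 1  ⇒  -1.
(a,b)_13: α=1, u≡7; β=1, v≡5 (mod 13); (7|13)=-1, (5|13)=-1; sign (−1)^0·-1^1·-1^1 = +1.
(a,b)_19: α=2, u≡8; β=0, v≡10 (mod 19); (8|19)=-1, (10|19)=-1; sign (−1)^0·-1^0·-1^2 = +1.
(a,b)_17: α=-2, u≡9; β=0, v≡14 (mod 17); (9|17)=+1, (14|17)=-1; sign (−1)^0·+1^0·-1^-2 = +1.
(a,b)_11: α=2, u≡8; β=0, v≡3 (mod 11); (8|11)=-1, (3|11)=+1; sign (−1)^0·-1^0·+1^2 = +1.
(a,b)_∞: sgn(-273)=−, sgn(91)=+, so +1.
(-273, 91 / ℚ) ramifies at {2, 7}: a division algebra.

[2, 7]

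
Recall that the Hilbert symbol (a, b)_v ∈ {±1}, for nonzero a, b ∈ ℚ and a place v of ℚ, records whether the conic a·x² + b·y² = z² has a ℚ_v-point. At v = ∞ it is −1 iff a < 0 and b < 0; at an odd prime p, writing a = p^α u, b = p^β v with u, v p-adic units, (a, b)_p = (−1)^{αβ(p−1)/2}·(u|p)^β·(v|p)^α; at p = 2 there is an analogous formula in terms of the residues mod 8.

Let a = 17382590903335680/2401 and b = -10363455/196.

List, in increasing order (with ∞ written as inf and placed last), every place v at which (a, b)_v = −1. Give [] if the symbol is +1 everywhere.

[11, 17, 23, 29, 31, 47]

(a, b) ≡ (39506555, -1151495) mod (ℚ^×)²; places V = {2, 3, 5, 7, 11, 17, 19, 23, 29, 31, 47, ∞}.
(a,b)_29: α=1, u≡20; β=0, v≡27 (mod 29); (20|29)=+1, (27|29)=-1; sign (−1)^0·+1^0·-1^1 = -1.
(a,b)_11: α=1, u≡9; β=0, v≡7 (mod 11); (9|11)=+1, (7|11)=-1; sign (−1)^0·+1^0·-1^1 = -1.
(a,b)_47: α=1, u≡34; β=0, v≡35 (mod 47); (34|47)=+1, (35|47)=-1; sign (−1)^0·+1^0·-1^1 = -1.
(a,b)_19: α=2, u≡4; β=1, v≡17 (mod 19); (4|19)=+1, (17|19)=+1; sign (−1)^0·+1^1·+1^2 = +1.
(a,b)_2: α=8, β=-2; u≡3, v≡1 (mod 8); ε(u)ε(v)=1·0, αω(v)=8·0, βω(u)=-2·1; sum ≡ 0  ⇒  +1.
(a,b)_31: α=1, u≡21; β=1, v≡3 (mod 31); (21|31)=-1, (3|31)=-1; sign (−1)^1·-1^1·-1^1 = -1.
(a,b)_∞: sgn(39506555)=+, sgn(-1151495)=−, so +1.
(a,b)_7: α=-4, u≡1; β=-2, v≡6 (mod 7); (1|7)=+1, (6|7)=-1; sign (−1)^0·+1^-2·-1^-4 = +1.
(a,b)_17: α=1, u≡15; β=1, v≡10 (mod 17); (15|17)=+1, (10|17)=-1; sign (−1)^0·+1^1·-1^1 = -1.
(a,b)_3: α=2, u≡2; β=2, v≡1 (mod 3); (2|3)=-1, (1|3)=+1; sign (−1)^0·-1^2·+1^2 = +1.
(a,b)_5: α=1, u≡1; β=1, v≡4 (mod 5); (1|5)=+1, (4|5)=+1; sign (−1)^0·+1^1·+1^1 = +1.
(a,b)_23: α=2, u≡14; β=1, v≡16 (mod 23); (14|23)=-1, (16|23)=+1; sign (−1)^0·-1^1·+1^2 = -1.
(39506555, -1151495 / ℚ) ramifies at {11, 17, 23, 29, 31, 47}: a division algebra.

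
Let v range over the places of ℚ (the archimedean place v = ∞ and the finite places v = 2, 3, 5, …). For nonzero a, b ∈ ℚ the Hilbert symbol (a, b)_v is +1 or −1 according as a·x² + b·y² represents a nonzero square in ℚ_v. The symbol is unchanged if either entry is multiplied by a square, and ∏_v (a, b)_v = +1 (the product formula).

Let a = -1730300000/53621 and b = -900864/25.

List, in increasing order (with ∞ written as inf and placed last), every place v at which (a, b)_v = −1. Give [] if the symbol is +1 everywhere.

[17, 23, 29, inf]

(a, b) ≡ (-41470, -391) mod (ℚ^×)²; places V = {2, 3, 5, 11, 13, 17, 23, 29, 43, ∞}.
(a,b)_13: α=1, u≡5; β=0, v≡3 (mod 13); (5|13)=-1, (3|13)=+1; sign (−1)^0·-1^0·+1^1 = +1.
(a,b)_∞: sgn(-41470)=−, sgn(-391)=−, so -1.
(a,b)_17: α=0, u≡6; β=1, v≡6 (mod 17); (6|17)=-1, (6|17)=-1; sign (−1)^0·-1^1·-1^0 = -1.
(a,b)_2: α=5, β=8; u≡1, v≡1 (mod 8); ε(u)ε(v)=0·0, αω(v)=5·0, βω(u)=8·0; sum ≡ 0  ⇒  +1.
(a,b)_3: α=0, u≡2; β=2, v≡2 (mod 3); (2|3)=-1, (2|3)=-1; sign (−1)^0·-1^2·-1^0 = +1.
(a,b)_29: α=-1, u≡1; β=0, v≡2 (mod 29); (1|29)=+1, (2|29)=-1; sign (−1)^0·+1^0·-1^-1 = -1.
(a,b)_11: α=3, u≡5; β=0, v≡1 (mod 11); (5|11)=+1, (1|11)=+1; sign (−1)^0·+1^0·+1^3 = +1.
(a,b)_5: α=5, u≡4; β=-2, v≡1 (mod 5); (4|5)=+1, (1|5)=+1; sign (−1)^0·+1^-2·+1^5 = +1.
(a,b)_43: α=-2, u≡15; β=0, v≡39 (mod 43); (15|43)=+1, (39|43)=-1; sign (−1)^0·+1^0·-1^-2 = +1.
(a,b)_23: α=0, u≡15; β=1, v≡12 (mod 23); (15|23)=-1, (12|23)=+1; sign (−1)^0·-1^1·+1^0 = -1.
|Ram(-41470, -391)| = 4, even; anisotropic at {17, 23, 29, ∞}.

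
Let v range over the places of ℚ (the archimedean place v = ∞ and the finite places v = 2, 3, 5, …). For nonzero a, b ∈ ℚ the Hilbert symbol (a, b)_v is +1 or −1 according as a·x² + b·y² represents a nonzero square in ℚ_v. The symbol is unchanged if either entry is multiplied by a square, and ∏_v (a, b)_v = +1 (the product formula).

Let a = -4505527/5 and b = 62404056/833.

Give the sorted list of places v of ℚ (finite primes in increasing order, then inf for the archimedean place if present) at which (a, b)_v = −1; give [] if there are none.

(a, b) ≡ (-22527635, 243542) mod (ℚ^×)²; places V = {2, 3, 5, 7, 11, 13, 17, 19, 29, 37, ∞}.
(a,b)_2: α=0, β=3; u≡5, v≡3 (mod 8); ε(u)ε(v)=0·1, αω(v)=0·1, βω(u)=3·1; sum ≡ 1  ⇒  -1.
(a,b)_17: α=1, u≡10; β=-1, v≡10 (mod 17); (10|17)=-1, (10|17)=-1; sign (−1)^0·-1^-1·-1^1 = +1.
(a,b)_37: α=1, u≡14; β=0, v≡8 (mod 37); (14|37)=-1, (8|37)=-1; sign (−1)^0·-1^0·-1^1 = -1.
(a,b)_11: α=0, u≡8; β=2, v≡7 (mod 11); (8|11)=-1, (7|11)=-1; sign (−1)^0·-1^2·-1^0 = +1.
(a,b)_3: α=0, u≡1; β=2, v≡2 (mod 3); (1|3)=+1, (2|3)=-1; sign (−1)^0·+1^2·-1^0 = +1.
(a,b)_5: α=-1, u≡3; β=0, v≡2 (mod 5); (3|5)=-1, (2|5)=-1; sign (−1)^0·-1^0·-1^-1 = -1.
(a,b)_29: α=1, u≡27; β=1, v≡21 (mod 29); (27|29)=-1, (21|29)=-1; sign (−1)^0·-1^1·-1^1 = +1.
(a,b)_7: α=0, u≡6; β=-2, v≡5 (mod 7); (6|7)=-1, (5|7)=-1; sign (−1)^0·-1^-2·-1^0 = +1.
(a,b)_19: α=1, u≡5; β=1, v≡10 (mod 19); (5|19)=+1, (10|19)=-1; sign (−1)^1·+1^1·-1^1 = +1.
(a,b)_13: α=1, u≡8; β=1, v≡10 (mod 13); (8|13)=-1, (10|13)=+1; sign (−1)^0·-1^1·+1^1 = -1.
(a,b)_∞: sgn(-22527635)=−, sgn(243542)=+, so +1.
|Ram(-22527635, 243542)| = 4, even; anisotropic at {2, 5, 13, 37}.

[2, 5, 13, 37]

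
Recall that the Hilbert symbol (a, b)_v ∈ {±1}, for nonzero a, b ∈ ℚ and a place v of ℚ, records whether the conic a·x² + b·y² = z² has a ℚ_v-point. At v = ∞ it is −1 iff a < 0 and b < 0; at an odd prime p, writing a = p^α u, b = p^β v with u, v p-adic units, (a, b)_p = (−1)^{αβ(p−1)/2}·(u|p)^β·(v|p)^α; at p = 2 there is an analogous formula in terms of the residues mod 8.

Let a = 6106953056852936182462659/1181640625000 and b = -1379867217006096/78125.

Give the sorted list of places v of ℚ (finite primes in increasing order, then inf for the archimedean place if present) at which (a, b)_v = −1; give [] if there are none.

(a, b) ≡ (113390, -5) mod (ℚ^×)²; places V = {2, 3, 5, 7, 11, 13, 17, 23, 29, ∞}.
(a,b)_17: α=5, u≡7; β=2, v≡11 (mod 17); (7|17)=-1, (11|17)=-1; sign (−1)^0·-1^2·-1^5 = -1.
(a,b)_23: α=3, u≡4; β=2, v≡3 (mod 23); (4|23)=+1, (3|23)=+1; sign (−1)^0·+1^2·+1^3 = +1.
(a,b)_7: α=6, u≡4; β=2, v≡4 (mod 7); (4|7)=+1, (4|7)=+1; sign (−1)^0·+1^2·+1^6 = +1.
(a,b)_∞: sgn(113390)=+, sgn(-5)=−, so +1.
(a,b)_3: α=6, u≡2; β=4, v≡1 (mod 3); (2|3)=-1, (1|3)=+1; sign (−1)^0·-1^4·+1^6 = +1.
(a,b)_13: α=2, u≡9; β=2, v≡6 (mod 13); (9|13)=+1, (6|13)=-1; sign (−1)^0·+1^2·-1^2 = +1.
(a,b)_2: α=-3, β=4; u≡7, v≡3 (mod 8); ε(u)ε(v)=1·1, αω(v)=-3·1, βω(u)=4·0; sum ≡ 0  ⇒  +1.
(a,b)_11: α=-2, u≡8; β=0, v≡2 (mod 11); (8|11)=-1, (2|11)=-1; sign (−1)^0·-1^0·-1^-2 = +1.
(a,b)_5: α=-13, u≡3; β=-7, v≡4 (mod 5); (3|5)=-1, (4|5)=+1; sign (−1)^0·-1^-7·+1^-13 = -1.
(a,b)_29: α=3, u≡23; β=2, v≡22 (mod 29); (23|29)=+1, (22|29)=+1; sign (−1)^0·+1^2·+1^3 = +1.
Ram(113390, -5) = {5, 17}; no ℚ_5-point on the conic.

[5, 17]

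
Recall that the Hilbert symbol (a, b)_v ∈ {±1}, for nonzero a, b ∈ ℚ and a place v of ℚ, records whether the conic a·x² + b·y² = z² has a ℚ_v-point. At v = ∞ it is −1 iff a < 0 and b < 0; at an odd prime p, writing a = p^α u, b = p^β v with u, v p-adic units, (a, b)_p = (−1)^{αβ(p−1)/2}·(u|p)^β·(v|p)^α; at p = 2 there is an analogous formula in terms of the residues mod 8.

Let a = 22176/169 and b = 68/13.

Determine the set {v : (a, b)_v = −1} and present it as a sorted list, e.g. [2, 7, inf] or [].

[2, 13]

(a, b) ≡ (154, 221) mod (ℚ^×)²; places V = {2, 3, 7, 11, 13, 17, ∞}.
(a,b)_3: α=2, u≡1; β=0, v≡2 (mod 3); (1|3)=+1, (2|3)=-1; sign (−1)^0·+1^0·-1^2 = +1.
(a,b)_17: α=0, u≡9; β=1, v≡16 (mod 17); (9|17)=+1, (16|17)=+1; sign (−1)^0·+1^1·+1^0 = +1.
(a,b)_11: α=1, u≡9; β=0, v≡1 (mod 11); (9|11)=+1, (1|11)=+1; sign (−1)^0·+1^0·+1^1 = +1.
(a,b)_2: α=5, β=2; u≡5, v≡5 (mod 8); ε(u)ε(v)=0·0, αω(v)=5·1, βω(u)=2·1; sum ≡ 1  ⇒  -1.
(a,b)_7: α=1, u≡4; β=0, v≡2 (mod 7); (4|7)=+1, (2|7)=+1; sign (−1)^0·+1^0·+1^1 = +1.
(a,b)_∞: sgn(154)=+, sgn(221)=+, so +1.
(a,b)_13: α=-2, u≡11; β=-1, v≡3 (mod 13); (11|13)=-1, (3|13)=+1; sign (−1)^0·-1^-1·+1^-2 = -1.
Ram(154, 221) = {2, 13}; no ℚ_2-point on the conic.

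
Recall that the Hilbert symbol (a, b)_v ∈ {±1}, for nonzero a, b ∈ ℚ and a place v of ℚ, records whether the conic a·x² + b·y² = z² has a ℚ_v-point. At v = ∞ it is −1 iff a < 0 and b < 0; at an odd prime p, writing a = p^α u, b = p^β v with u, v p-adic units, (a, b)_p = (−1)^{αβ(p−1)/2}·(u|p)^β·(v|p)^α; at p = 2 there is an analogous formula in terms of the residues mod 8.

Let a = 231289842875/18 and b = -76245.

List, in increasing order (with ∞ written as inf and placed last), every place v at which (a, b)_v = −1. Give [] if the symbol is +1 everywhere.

(a, b) ≡ (2470, -76245) mod (ℚ^×)²; places V = {2, 3, 5, 7, 13, 17, 19, 23, ∞}.
(a,b)_3: α=-2, u≡1; β=1, v≡1 (mod 3); (1|3)=+1, (1|3)=+1; sign (−1)^0·+1^1·+1^-2 = +1.
(a,b)_∞: sgn(2470)=+, sgn(-76245)=−, so +1.
(a,b)_5: α=3, u≡1; β=1, v≡1 (mod 5); (1|5)=+1, (1|5)=+1; sign (−1)^0·+1^1·+1^3 = +1.
(a,b)_7: α=2, u≡3; β=0, v≡6 (mod 7); (3|7)=-1, (6|7)=-1; sign (−1)^0·-1^0·-1^2 = +1.
(a,b)_23: α=2, u≡8; β=1, v≡20 (mod 23); (8|23)=+1, (20|23)=-1; sign (−1)^0·+1^1·-1^2 = +1.
(a,b)_13: α=1, u≡5; β=1, v≡11 (mod 13); (5|13)=-1, (11|13)=-1; sign (−1)^0·-1^1·-1^1 = +1.
(a,b)_2: α=-1, β=0; u≡3, v≡3 (mod 8); ε(u)ε(v)=1·1, αω(v)=-1·1, βω(u)=0·1; sum ≡ 0  ⇒  +1.
(a,b)_19: α=1, u≡9; β=0, v≡2 (mod 19); (9|19)=+1, (2|19)=-1; sign (−1)^0·+1^0·-1^1 = -1.
(a,b)_17: α=2, u≡5; β=1, v≡3 (mod 17); (5|17)=-1, (3|17)=-1; sign (−1)^0·-1^1·-1^2 = -1.
|Ram(2470, -76245)| = 2, even; anisotropic at {17, 19}.

[17, 19]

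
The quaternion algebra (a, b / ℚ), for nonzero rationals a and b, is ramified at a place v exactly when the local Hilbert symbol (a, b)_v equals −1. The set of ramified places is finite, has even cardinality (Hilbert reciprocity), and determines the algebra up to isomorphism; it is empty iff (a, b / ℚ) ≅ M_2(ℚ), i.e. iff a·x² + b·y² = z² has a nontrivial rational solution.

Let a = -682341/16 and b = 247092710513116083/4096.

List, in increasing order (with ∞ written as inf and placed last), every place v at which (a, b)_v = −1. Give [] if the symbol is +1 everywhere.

[2, 7, 11, 23]

(a, b) ≡ (-682341, 4776387) mod (ℚ^×)²; places V = {2, 3, 7, 11, 23, 29, 31, ∞}.
(a,b)_23: α=1, u≡16; β=3, v≡1 (mod 23); (16|23)=+1, (1|23)=+1; sign (−1)^1·+1^3·+1^1 = -1.
(a,b)_11: α=1, u≡4; β=3, v≡4 (mod 11); (4|11)=+1, (4|11)=+1; sign (−1)^1·+1^3·+1^1 = -1.
(a,b)_29: α=1, u≡3; β=3, v≡8 (mod 29); (3|29)=-1, (8|29)=-1; sign (−1)^0·-1^3·-1^1 = +1.
(a,b)_3: α=1, u≡1; β=1, v≡2 (mod 3); (1|3)=+1, (2|3)=-1; sign (−1)^1·+1^1·-1^1 = +1.
(a,b)_∞: sgn(-682341)=−, sgn(4776387)=+, so +1.
(a,b)_2: α=-4, β=-12; u≡3, v≡3 (mod 8); ε(u)ε(v)=1·1, αω(v)=-4·1, βω(u)=-12·1; sum ≡ 1  ⇒  -1.
(a,b)_7: α=0, u≡6; β=1, v≡4 (mod 7); (6|7)=-1, (4|7)=+1; sign (−1)^0·-1^1·+1^0 = -1.
(a,b)_31: α=1, u≡29; β=3, v≡20 (mod 31); (29|31)=-1, (20|31)=+1; sign (−1)^1·-1^3·+1^1 = +1.
|Ram(-682341, 4776387)| = 4, even; anisotropic at {2, 7, 11, 23}.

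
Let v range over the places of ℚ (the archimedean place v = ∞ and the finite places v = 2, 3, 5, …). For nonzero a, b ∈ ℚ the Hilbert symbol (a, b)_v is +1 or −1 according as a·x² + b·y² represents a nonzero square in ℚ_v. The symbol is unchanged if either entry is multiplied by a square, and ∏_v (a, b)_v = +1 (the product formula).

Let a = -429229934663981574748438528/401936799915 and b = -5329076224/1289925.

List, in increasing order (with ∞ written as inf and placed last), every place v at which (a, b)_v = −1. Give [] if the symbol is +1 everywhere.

(a, b) ≡ (-409955, -11713) mod (ℚ^×)²; places V = {2, 3, 5, 7, 11, 13, 17, 19, 53, ∞}.
(a,b)_19: α=6, u≡8; β=2, v≡12 (mod 19); (8|19)=-1, (12|19)=-1; sign (−1)^0·-1^2·-1^6 = +1.
(a,b)_53: α=3, u≡23; β=1, v≡7 (mod 53); (23|53)=-1, (7|53)=+1; sign (−1)^0·-1^1·+1^3 = -1.
(a,b)_13: α=1, u≡4; β=-1, v≡1 (mod 13); (4|13)=+1, (1|13)=+1; sign (−1)^0·+1^-1·+1^1 = +1.
(a,b)_7: α=-5, u≡2; β=-2, v≡5 (mod 7); (2|7)=+1, (5|7)=-1; sign (−1)^0·+1^-2·-1^-5 = -1.
(a,b)_5: α=-1, u≡4; β=-2, v≡3 (mod 5); (4|5)=+1, (3|5)=-1; sign (−1)^0·+1^-2·-1^-1 = -1.
(a,b)_2: α=16, β=14; u≡5, v≡7 (mod 8); ε(u)ε(v)=0·1, αω(v)=16·0, βω(u)=14·1; sum ≡ 0  ⇒  +1.
(a,b)_3: α=-14, u≡1; β=-4, v≡2 (mod 3); (1|3)=+1, (2|3)=-1; sign (−1)^0·+1^-4·-1^-14 = +1.
(a,b)_∞: sgn(-409955)=−, sgn(-11713)=−, so -1.
(a,b)_17: α=3, u≡4; β=1, v≡2 (mod 17); (4|17)=+1, (2|17)=+1; sign (−1)^0·+1^1·+1^3 = +1.
(a,b)_11: α=4, u≡5; β=0, v≡10 (mod 11); (5|11)=+1, (10|11)=-1; sign (−1)^0·+1^0·-1^4 = +1.
(-409955, -11713 / ℚ) ramifies at {5, 7, 53, ∞}: a division algebra.

[5, 7, 53, inf]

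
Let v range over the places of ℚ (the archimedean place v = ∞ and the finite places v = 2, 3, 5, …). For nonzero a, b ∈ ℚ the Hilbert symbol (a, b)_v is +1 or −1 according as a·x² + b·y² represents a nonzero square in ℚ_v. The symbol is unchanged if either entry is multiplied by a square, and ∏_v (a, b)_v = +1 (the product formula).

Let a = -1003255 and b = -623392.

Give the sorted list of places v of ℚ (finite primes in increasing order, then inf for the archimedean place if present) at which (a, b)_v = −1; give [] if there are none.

Mod squares: a ≡ -1003255, b ≡ -322. Check v ∈ {∞, 2, 5, 7, 11, 17, 23, 29, 37}.
v=7: a=7^0·(≡6), b=7^1·(≡5) mod 7; (6|7)=-1, (5|7)=-1; (−1)^{0·1·3}·(-1)^1·(-1)^0 = -1.
v=11: a=11^1·(≡7), b=11^2·(≡7) mod 11; (7|11)=-1, (7|11)=-1; (−1)^{1·2·5}·(-1)^2·(-1)^1 = -1.
v=5: a=5^1·(≡4), b=5^0·(≡3) mod 5; (4|5)=+1, (3|5)=-1; (−1)^{1·0·2}·(+1)^0·(-1)^1 = -1.
v=37: a=37^1·(≡6), b=37^0·(≡21) mod 37; (6|37)=-1, (21|37)=+1; (−1)^{1·0·18}·(-1)^0·(+1)^1 = +1.
v=17: a=17^1·(≡9), b=17^0·(≡15) mod 17; (9|17)=+1, (15|17)=+1; (−1)^{1·0·8}·(+1)^0·(+1)^1 = +1.
v=∞: -1003255 < 0 and -322 < 0  ⇒  (a,b)_∞ = -1.
v=23: a=23^0·(≡5), b=23^1·(≡13) mod 23; (5|23)=-1, (13|23)=+1; (−1)^{0·1·11}·(-1)^1·(+1)^0 = -1.
v=2: v_2(a)=0, v_2(b)=5; units ≡ 1, 7 (mod 8); ε·ε+αω+βω = 0·1+0·0+5·0 ≡ 0  ⇒  (a,b)_2 = +1.
v=29: a=29^1·(≡2), b=29^0·(≡21) mod 29; (2|29)=-1, (21|29)=-1; (−1)^{1·0·14}·(-1)^0·(-1)^1 = -1.
Ram(-1003255, -322) = {5, 7, 11, 23, 29, ∞}; no ℚ_5-point on the conic.

[5, 7, 11, 23, 29, inf]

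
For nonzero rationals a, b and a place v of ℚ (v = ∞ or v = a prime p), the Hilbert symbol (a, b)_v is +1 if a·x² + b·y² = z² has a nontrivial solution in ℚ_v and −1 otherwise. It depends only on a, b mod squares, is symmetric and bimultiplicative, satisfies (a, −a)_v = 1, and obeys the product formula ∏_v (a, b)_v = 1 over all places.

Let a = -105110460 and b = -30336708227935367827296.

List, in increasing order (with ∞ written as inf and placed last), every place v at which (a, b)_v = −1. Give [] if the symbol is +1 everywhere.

Mod squares: a ≡ -324415, b ≡ -129766. Check v ∈ {∞, 2, 3, 5, 7, 13, 23, 31}.
v=31: a=31^1·(≡27), b=31^3·(≡26) mod 31; (27|31)=-1, (26|31)=-1; (−1)^{1·3·15}·(-1)^3·(-1)^1 = -1.
v=∞: -324415 < 0 and -129766 < 0  ⇒  (a,b)_∞ = -1.
v=3: a=3^4·(≡2), b=3^8·(≡2) mod 3; (2|3)=-1, (2|3)=-1; (−1)^{4·8·1}·(-1)^8·(-1)^4 = +1.
v=13: a=13^1·(≡8), b=13^3·(≡5) mod 13; (8|13)=-1, (5|13)=-1; (−1)^{1·3·6}·(-1)^3·(-1)^1 = +1.
v=23: a=23^1·(≡11), b=23^5·(≡2) mod 23; (11|23)=-1, (2|23)=+1; (−1)^{1·5·11}·(-1)^5·(+1)^1 = +1.
v=5: a=5^1·(≡3), b=5^0·(≡4) mod 5; (3|5)=-1, (4|5)=+1; (−1)^{1·0·2}·(-1)^0·(+1)^1 = +1.
v=2: v_2(a)=2, v_2(b)=5; units ≡ 1, 5 (mod 8); ε·ε+αω+βω = 0·0+2·1+5·0 ≡ 0  ⇒  (a,b)_2 = +1.
v=7: a=7^1·(≡4), b=7^3·(≡3) mod 7; (4|7)=+1, (3|7)=-1; (−1)^{1·3·3}·(+1)^3·(-1)^1 = +1.
(-324415, -129766 / ℚ) ramifies at {31, ∞}: a division algebra.

[31, inf]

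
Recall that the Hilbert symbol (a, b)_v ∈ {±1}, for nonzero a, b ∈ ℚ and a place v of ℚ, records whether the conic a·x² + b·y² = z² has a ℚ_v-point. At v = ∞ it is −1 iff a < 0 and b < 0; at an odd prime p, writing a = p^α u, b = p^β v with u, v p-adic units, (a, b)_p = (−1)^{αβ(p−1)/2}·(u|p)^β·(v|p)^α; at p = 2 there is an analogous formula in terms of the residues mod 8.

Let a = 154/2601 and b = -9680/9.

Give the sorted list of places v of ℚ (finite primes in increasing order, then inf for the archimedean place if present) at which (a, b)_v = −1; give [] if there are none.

(a, b) ≡ (154, -5) mod (ℚ^×)²; places V = {2, 3, 5, 7, 11, 17, ∞}.
(a,b)_3: α=-2, u≡1; β=-2, v≡1 (mod 3); (1|3)=+1, (1|3)=+1; sign (−1)^0·+1^-2·+1^-2 = +1.
(a,b)_11: α=1, u≡5; β=2, v≡7 (mod 11); (5|11)=+1, (7|11)=-1; sign (−1)^0·+1^2·-1^1 = -1.
(a,b)_17: α=-2, u≡2; β=0, v≡3 (mod 17); (2|17)=+1, (3|17)=-1; sign (−1)^0·+1^0·-1^-2 = +1.
(a,b)_5: α=0, u≡4; β=1, v≡1 (mod 5); (4|5)=+1, (1|5)=+1; sign (−1)^0·+1^1·+1^0 = +1.
(a,b)_7: α=1, u≡2; β=0, v≡4 (mod 7); (2|7)=+1, (4|7)=+1; sign (−1)^0·+1^0·+1^1 = +1.
(a,b)_2: α=1, β=4; u≡5, v≡3 (mod 8); ε(u)ε(v)=0·1, αω(v)=1·1, βω(u)=4·1; sum ≡ 1  ⇒  -1.
(a,b)_∞: sgn(154)=+, sgn(-5)=−, so +1.
|Ram(154, -5)| = 2, even; anisotropic at {2, 11}.

[2, 11]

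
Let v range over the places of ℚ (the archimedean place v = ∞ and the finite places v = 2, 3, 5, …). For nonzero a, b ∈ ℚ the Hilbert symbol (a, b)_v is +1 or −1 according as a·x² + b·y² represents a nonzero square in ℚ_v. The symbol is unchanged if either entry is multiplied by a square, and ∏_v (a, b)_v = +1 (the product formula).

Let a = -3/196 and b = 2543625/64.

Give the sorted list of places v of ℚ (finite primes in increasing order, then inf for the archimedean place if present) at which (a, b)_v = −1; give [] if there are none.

[5, 17]

(a, b) ≡ (-3, 11305) mod (ℚ^×)²; places V = {2, 3, 5, 7, 17, 19, ∞}.
(a,b)_2: α=-2, β=-6; u≡5, v≡1 (mod 8); ε(u)ε(v)=0·0, αω(v)=-2·0, βω(u)=-6·1; sum ≡ 0  ⇒  +1.
(a,b)_∞: sgn(-3)=−, sgn(11305)=+, so +1.
(a,b)_19: α=0, u≡9; β=1, v≡11 (mod 19); (9|19)=+1, (11|19)=+1; sign (−1)^0·+1^1·+1^0 = +1.
(a,b)_17: α=0, u≡11; β=1, v≡15 (mod 17); (11|17)=-1, (15|17)=+1; sign (−1)^0·-1^1·+1^0 = -1.
(a,b)_3: α=1, u≡2; β=2, v≡1 (mod 3); (2|3)=-1, (1|3)=+1; sign (−1)^0·-1^2·+1^1 = +1.
(a,b)_5: α=0, u≡2; β=3, v≡1 (mod 5); (2|5)=-1, (1|5)=+1; sign (−1)^0·-1^3·+1^0 = -1.
(a,b)_7: α=-2, u≡1; β=1, v≡5 (mod 7); (1|7)=+1, (5|7)=-1; sign (−1)^0·+1^1·-1^-2 = +1.
(-3, 11305 / ℚ) ramifies at {5, 17}: a division algebra.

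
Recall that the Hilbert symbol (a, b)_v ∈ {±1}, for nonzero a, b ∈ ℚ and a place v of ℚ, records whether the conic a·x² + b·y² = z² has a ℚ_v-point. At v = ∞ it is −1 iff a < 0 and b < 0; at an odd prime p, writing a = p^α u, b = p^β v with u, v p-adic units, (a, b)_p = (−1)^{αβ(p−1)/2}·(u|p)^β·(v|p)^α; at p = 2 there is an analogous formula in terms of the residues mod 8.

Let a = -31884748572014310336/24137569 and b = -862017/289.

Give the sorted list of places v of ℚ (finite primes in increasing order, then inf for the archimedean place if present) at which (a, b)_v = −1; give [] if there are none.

(a, b) ≡ (-6279, -897) mod (ℚ^×)²; places V = {2, 3, 7, 13, 17, 23, 31, ∞}.
(a,b)_23: α=3, u≡8; β=1, v≡15 (mod 23); (8|23)=+1, (15|23)=-1; sign (−1)^1·+1^1·-1^3 = +1.
(a,b)_13: α=3, u≡8; β=1, v≡10 (mod 13); (8|13)=-1, (10|13)=+1; sign (−1)^0·-1^1·+1^3 = -1.
(a,b)_31: α=6, u≡5; β=2, v≡25 (mod 31); (5|31)=+1, (25|31)=+1; sign (−1)^0·+1^2·+1^6 = +1.
(a,b)_2: α=6, β=0; u≡1, v≡7 (mod 8); ε(u)ε(v)=0·1, αω(v)=6·0, βω(u)=0·0; sum ≡ 0  ⇒  +1.
(a,b)_7: α=1, u≡3; β=0, v≡6 (mod 7); (3|7)=-1, (6|7)=-1; sign (−1)^0·-1^0·-1^1 = -1.
(a,b)_17: α=-6, u≡11; β=-2, v≡2 (mod 17); (11|17)=-1, (2|17)=+1; sign (−1)^0·-1^-2·+1^-6 = +1.
(a,b)_∞: sgn(-6279)=−, sgn(-897)=−, so -1.
(a,b)_3: α=1, u≡1; β=1, v≡1 (mod 3); (1|3)=+1, (1|3)=+1; sign (−1)^1·+1^1·+1^1 = -1.
|Ram(-6279, -897)| = 4, even; anisotropic at {3, 7, 13, ∞}.

[3, 7, 13, inf]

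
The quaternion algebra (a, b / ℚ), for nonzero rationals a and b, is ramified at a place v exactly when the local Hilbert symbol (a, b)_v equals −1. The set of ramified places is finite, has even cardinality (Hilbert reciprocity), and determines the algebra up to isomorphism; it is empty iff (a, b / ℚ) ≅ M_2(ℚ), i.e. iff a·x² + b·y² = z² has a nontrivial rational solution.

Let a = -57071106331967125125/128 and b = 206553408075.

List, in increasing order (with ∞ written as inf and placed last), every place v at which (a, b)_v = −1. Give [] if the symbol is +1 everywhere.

[3, 5, 7, 17]

(a, b) ≡ (-46410, 3) mod (ℚ^×)²; places V = {2, 3, 5, 7, 13, 17, ∞}.
(a,b)_5: α=3, u≡3; β=2, v≡3 (mod 5); (3|5)=-1, (3|5)=-1; sign (−1)^0·-1^2·-1^3 = -1.
(a,b)_17: α=3, u≡11; β=2, v≡3 (mod 17); (11|17)=-1, (3|17)=-1; sign (−1)^0·-1^2·-1^3 = -1.
(a,b)_∞: sgn(-46410)=−, sgn(3)=+, so +1.
(a,b)_7: α=9, u≡6; β=6, v≡5 (mod 7); (6|7)=-1, (5|7)=-1; sign (−1)^0·-1^6·-1^9 = -1.
(a,b)_13: α=1, u≡11; β=0, v≡1 (mod 13); (11|13)=-1, (1|13)=+1; sign (−1)^0·-1^0·+1^1 = +1.
(a,b)_2: α=-7, β=0; u≡3, v≡3 (mod 8); ε(u)ε(v)=1·1, αω(v)=-7·1, βω(u)=0·1; sum ≡ 0  ⇒  +1.
(a,b)_3: α=11, u≡1; β=5, v≡1 (mod 3); (1|3)=+1, (1|3)=+1; sign (−1)^1·+1^5·+1^11 = -1.
(-46410, 3 / ℚ) ramifies at {3, 5, 7, 17}: a division algebra.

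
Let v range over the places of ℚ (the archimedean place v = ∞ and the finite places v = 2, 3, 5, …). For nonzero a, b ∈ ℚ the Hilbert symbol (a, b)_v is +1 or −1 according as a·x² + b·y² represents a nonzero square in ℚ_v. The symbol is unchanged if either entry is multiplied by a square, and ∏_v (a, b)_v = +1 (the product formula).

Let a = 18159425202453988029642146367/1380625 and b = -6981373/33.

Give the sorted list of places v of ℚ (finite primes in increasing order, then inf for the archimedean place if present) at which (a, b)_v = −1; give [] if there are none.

[2, 13]

(a, b) ≡ (663, -16269) mod (ℚ^×)²; places V = {2, 3, 5, 7, 11, 13, 17, 29, 47, ∞}.
(a,b)_7: α=0, u≡6; β=2, v≡3 (mod 7); (6|7)=-1, (3|7)=-1; sign (−1)^0·-1^2·-1^0 = +1.
(a,b)_3: α=9, u≡2; β=-1, v≡1 (mod 3); (2|3)=-1, (1|3)=+1; sign (−1)^1·-1^-1·+1^9 = +1.
(a,b)_47: α=-2, u≡45; β=0, v≡23 (mod 47); (45|47)=-1, (23|47)=-1; sign (−1)^0·-1^0·-1^-2 = +1.
(a,b)_29: α=4, u≡28; β=1, v≡27 (mod 29); (28|29)=+1, (27|29)=-1; sign (−1)^0·+1^1·-1^4 = +1.
(a,b)_2: α=0, β=0; u≡7, v≡3 (mod 8); ε(u)ε(v)=1·1, αω(v)=0·1, βω(u)=0·0; sum ≡ 1  ⇒  -1.
(a,b)_13: α=7, u≡1; β=0, v≡8 (mod 13); (1|13)=+1, (8|13)=-1; sign (−1)^0·+1^0·-1^7 = -1.
(a,b)_17: α=5, u≡14; β=3, v≡10 (mod 17); (14|17)=-1, (10|17)=-1; sign (−1)^0·-1^3·-1^5 = +1.
(a,b)_5: α=-4, u≡3; β=0, v≡4 (mod 5); (3|5)=-1, (4|5)=+1; sign (−1)^0·-1^0·+1^-4 = +1.
(a,b)_∞: sgn(663)=+, sgn(-16269)=−, so +1.
(a,b)_11: α=4, u≡1; β=-1, v≡10 (mod 11); (1|11)=+1, (10|11)=-1; sign (−1)^0·+1^-1·-1^4 = +1.
(663, -16269 / ℚ) ramifies at {2, 13}: a division algebra.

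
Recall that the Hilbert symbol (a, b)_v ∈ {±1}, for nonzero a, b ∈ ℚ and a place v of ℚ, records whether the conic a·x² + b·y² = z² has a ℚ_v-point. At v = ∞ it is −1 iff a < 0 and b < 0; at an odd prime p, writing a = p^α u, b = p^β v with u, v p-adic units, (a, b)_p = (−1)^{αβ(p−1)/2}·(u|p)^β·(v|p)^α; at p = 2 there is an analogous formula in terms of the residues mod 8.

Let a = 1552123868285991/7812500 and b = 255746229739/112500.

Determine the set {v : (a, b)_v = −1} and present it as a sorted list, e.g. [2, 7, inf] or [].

[2, 3, 7, 13]

(a, b) ≡ (6561555, 312455) mod (ℚ^×)²; places V = {2, 3, 5, 7, 11, 13, 17, 19, 23, ∞}.
(a,b)_19: α=1, u≡1; β=1, v≡10 (mod 19); (1|19)=+1, (10|19)=-1; sign (−1)^1·+1^1·-1^1 = +1.
(a,b)_11: α=1, u≡6; β=1, v≡9 (mod 11); (6|11)=-1, (9|11)=+1; sign (−1)^1·-1^1·+1^1 = +1.
(a,b)_17: α=6, u≡3; β=4, v≡11 (mod 17); (3|17)=-1, (11|17)=-1; sign (−1)^0·-1^4·-1^6 = +1.
(a,b)_13: α=1, u≡1; β=1, v≡5 (mod 13); (1|13)=+1, (5|13)=-1; sign (−1)^0·+1^1·-1^1 = -1.
(a,b)_5: α=-9, u≡4; β=-5, v≡4 (mod 5); (4|5)=+1, (4|5)=+1; sign (−1)^0·+1^-5·+1^-9 = +1.
(a,b)_23: α=1, u≡16; β=1, v≡7 (mod 23); (16|23)=+1, (7|23)=-1; sign (−1)^1·+1^1·-1^1 = +1.
(a,b)_7: α=3, u≡2; β=2, v≡5 (mod 7); (2|7)=+1, (5|7)=-1; sign (−1)^0·+1^2·-1^3 = -1.
(a,b)_3: α=1, u≡2; β=-2, v≡2 (mod 3); (2|3)=-1, (2|3)=-1; sign (−1)^0·-1^-2·-1^1 = -1.
(a,b)_∞: sgn(6561555)=+, sgn(312455)=+, so +1.
(a,b)_2: α=-2, β=-2; u≡3, v≡7 (mod 8); ε(u)ε(v)=1·1, αω(v)=-2·0, βω(u)=-2·1; sum ≡ 1  ⇒  -1.
(6561555, 312455 / ℚ) ramifies at {2, 3, 7, 13}: a division algebra.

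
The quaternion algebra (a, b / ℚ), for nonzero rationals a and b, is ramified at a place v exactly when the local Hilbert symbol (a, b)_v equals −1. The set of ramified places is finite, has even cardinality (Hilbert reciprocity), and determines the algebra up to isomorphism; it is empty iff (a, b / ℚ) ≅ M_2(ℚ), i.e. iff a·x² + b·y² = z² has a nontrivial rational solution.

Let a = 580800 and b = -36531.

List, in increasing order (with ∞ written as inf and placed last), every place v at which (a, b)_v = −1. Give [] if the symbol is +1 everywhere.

[3, 41]

Mod squares: a ≡ 3, b ≡ -451. Check v ∈ {∞, 2, 3, 5, 11, 41}.
v=11: a=11^2·(≡4), b=11^1·(≡1) mod 11; (4|11)=+1, (1|11)=+1; (−1)^{2·1·5}·(+1)^1·(+1)^2 = +1.
v=∞: 3 > 0 and -451 < 0  ⇒  (a,b)_∞ = +1.
v=41: a=41^0·(≡35), b=41^1·(≡11) mod 41; (35|41)=-1, (11|41)=-1; (−1)^{0·1·20}·(-1)^1·(-1)^0 = -1.
v=2: v_2(a)=6, v_2(b)=0; units ≡ 3, 5 (mod 8); ε·ε+αω+βω = 1·0+6·1+0·1 ≡ 0  ⇒  (a,b)_2 = +1.
v=3: a=3^1·(≡1), b=3^4·(≡2) mod 3; (1|3)=+1, (2|3)=-1; (−1)^{1·4·1}·(+1)^4·(-1)^1 = -1.
v=5: a=5^2·(≡2), b=5^0·(≡4) mod 5; (2|5)=-1, (4|5)=+1; (−1)^{2·0·2}·(-1)^0·(+1)^2 = +1.
Ram(3, -451) = {3, 41}; no ℚ_3-point on the conic.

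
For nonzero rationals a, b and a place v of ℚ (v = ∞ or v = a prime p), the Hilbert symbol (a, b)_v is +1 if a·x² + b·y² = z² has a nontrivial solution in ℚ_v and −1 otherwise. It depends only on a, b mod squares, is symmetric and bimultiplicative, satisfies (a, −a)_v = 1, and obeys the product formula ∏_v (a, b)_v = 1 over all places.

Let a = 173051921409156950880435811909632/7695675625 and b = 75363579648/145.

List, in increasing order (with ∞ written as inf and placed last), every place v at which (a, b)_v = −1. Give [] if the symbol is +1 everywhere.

(a, b) ≡ (32338, 16411535) mod (ℚ^×)²; places V = {2, 3, 5, 7, 11, 13, 17, 19, 23, 29, 37, ∞}.
(a,b)_17: α=4, u≡1; β=2, v≡14 (mod 17); (1|17)=+1, (14|17)=-1; sign (−1)^0·+1^2·-1^4 = +1.
(a,b)_19: α=3, u≡6; β=1, v≡4 (mod 19); (6|19)=+1, (4|19)=+1; sign (−1)^1·+1^1·+1^3 = -1.
(a,b)_5: α=-4, u≡2; β=-1, v≡2 (mod 5); (2|5)=-1, (2|5)=-1; sign (−1)^0·-1^-1·-1^-4 = -1.
(a,b)_37: α=3, u≡31; β=1, v≡16 (mod 37); (31|37)=-1, (16|37)=+1; sign (−1)^0·-1^1·+1^3 = -1.
(a,b)_23: α=3, u≡16; β=1, v≡9 (mod 23); (16|23)=+1, (9|23)=+1; sign (−1)^1·+1^1·+1^3 = -1.
(a,b)_3: α=2, u≡1; β=2, v≡2 (mod 3); (1|3)=+1, (2|3)=-1; sign (−1)^0·+1^2·-1^2 = +1.
(a,b)_2: α=27, β=8; u≡1, v≡7 (mod 8); ε(u)ε(v)=0·1, αω(v)=27·0, βω(u)=8·0; sum ≡ 0  ⇒  +1.
(a,b)_7: α=4, u≡6; β=1, v≡1 (mod 7); (6|7)=-1, (1|7)=+1; sign (−1)^0·-1^1·+1^4 = -1.
(a,b)_29: α=-2, u≡2; β=-1, v≡22 (mod 29); (2|29)=-1, (22|29)=+1; sign (−1)^0·-1^-1·+1^-2 = -1.
(a,b)_13: α=2, u≡5; β=0, v≡3 (mod 13); (5|13)=-1, (3|13)=+1; sign (−1)^0·-1^0·+1^2 = +1.
(a,b)_11: α=-4, u≡5; β=0, v≡8 (mod 11); (5|11)=+1, (8|11)=-1; sign (−1)^0·+1^0·-1^-4 = +1.
(a,b)_∞: sgn(32338)=+, sgn(16411535)=+, so +1.
(32338, 16411535 / ℚ) ramifies at {5, 7, 19, 23, 29, 37}: a division algebra.

[5, 7, 19, 23, 29, 37]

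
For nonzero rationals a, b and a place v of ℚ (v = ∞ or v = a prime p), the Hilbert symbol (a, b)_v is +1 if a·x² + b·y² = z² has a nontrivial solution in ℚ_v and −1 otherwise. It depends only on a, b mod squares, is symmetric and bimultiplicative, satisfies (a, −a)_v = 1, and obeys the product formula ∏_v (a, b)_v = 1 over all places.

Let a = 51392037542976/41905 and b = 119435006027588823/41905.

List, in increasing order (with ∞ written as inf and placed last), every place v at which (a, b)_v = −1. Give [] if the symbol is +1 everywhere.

Mod squares: a ≡ 145, b ≡ 1604135. Check v ∈ {∞, 2, 3, 5, 11, 13, 17, 23, 29, 37}.
v=29: a=29^-1·(≡24), b=29^-1·(≡15) mod 29; (24|29)=+1, (15|29)=-1; (−1)^{-1·-1·14}·(+1)^-1·(-1)^-1 = -1.
v=13: a=13^2·(≡11), b=13^3·(≡1) mod 13; (11|13)=-1, (1|13)=+1; (−1)^{2·3·6}·(-1)^3·(+1)^2 = -1.
v=∞: 145 > 0 and 1604135 > 0  ⇒  (a,b)_∞ = +1.
v=11: a=11^0·(≡7), b=11^2·(≡3) mod 11; (7|11)=-1, (3|11)=+1; (−1)^{0·2·5}·(-1)^2·(+1)^0 = +1.
v=2: v_2(a)=6, v_2(b)=0; units ≡ 1, 7 (mod 8); ε·ε+αω+βω = 0·1+6·0+0·0 ≡ 0  ⇒  (a,b)_2 = +1.
v=17: a=17^-2·(≡9), b=17^-2·(≡2) mod 17; (9|17)=+1, (2|17)=+1; (−1)^{-2·-2·8}·(+1)^-2·(+1)^-2 = +1.
v=23: a=23^2·(≡5), b=23^3·(≡9) mod 23; (5|23)=-1, (9|23)=+1; (−1)^{2·3·11}·(-1)^3·(+1)^2 = -1.
v=37: a=37^2·(≡12), b=37^3·(≡33) mod 37; (12|37)=+1, (33|37)=+1; (−1)^{2·3·18}·(+1)^3·(+1)^2 = +1.
v=3: a=3^8·(≡1), b=3^6·(≡2) mod 3; (1|3)=+1, (2|3)=-1; (−1)^{8·6·1}·(+1)^6·(-1)^8 = +1.
v=5: a=5^-1·(≡1), b=5^-1·(≡3) mod 5; (1|5)=+1, (3|5)=-1; (−1)^{-1·-1·2}·(+1)^-1·(-1)^-1 = -1.
|Ram(145, 1604135)| = 4, even; anisotropic at {5, 13, 23, 29}.

[5, 13, 23, 29]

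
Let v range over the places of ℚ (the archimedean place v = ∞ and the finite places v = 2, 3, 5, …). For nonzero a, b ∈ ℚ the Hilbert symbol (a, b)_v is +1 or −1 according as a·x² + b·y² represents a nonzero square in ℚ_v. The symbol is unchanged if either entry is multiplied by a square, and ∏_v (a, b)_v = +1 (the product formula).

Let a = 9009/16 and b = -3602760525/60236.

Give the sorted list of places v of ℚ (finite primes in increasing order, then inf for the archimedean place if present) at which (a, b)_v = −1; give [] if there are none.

(a, b) ≡ (1001, -8151) mod (ℚ^×)²; places V = {2, 3, 5, 7, 11, 13, 19, 37, ∞}.
(a,b)_2: α=-4, β=-2; u≡1, v≡1 (mod 8); ε(u)ε(v)=0·0, αω(v)=-4·0, βω(u)=-2·0; sum ≡ 0  ⇒  +1.
(a,b)_5: α=0, u≡4; β=2, v≡4 (mod 5); (4|5)=+1, (4|5)=+1; sign (−1)^0·+1^2·+1^0 = +1.
(a,b)_11: α=1, u≡1; β=-1, v≡6 (mod 11); (1|11)=+1, (6|11)=-1; sign (−1)^1·+1^-1·-1^1 = +1.
(a,b)_3: α=2, u≡2; β=5, v≡1 (mod 3); (2|3)=-1, (1|3)=+1; sign (−1)^0·-1^5·+1^2 = -1.
(a,b)_∞: sgn(1001)=+, sgn(-8151)=−, so +1.
(a,b)_19: α=0, u≡18; β=1, v≡3 (mod 19); (18|19)=-1, (3|19)=-1; sign (−1)^0·-1^1·-1^0 = -1.
(a,b)_13: α=1, u≡10; β=1, v≡10 (mod 13); (10|13)=+1, (10|13)=+1; sign (−1)^0·+1^1·+1^1 = +1.
(a,b)_37: α=0, u≡15; β=-2, v≡26 (mod 37); (15|37)=-1, (26|37)=+1; sign (−1)^0·-1^-2·+1^0 = +1.
(a,b)_7: α=1, u≡3; β=4, v≡2 (mod 7); (3|7)=-1, (2|7)=+1; sign (−1)^0·-1^4·+1^1 = +1.
(1001, -8151 / ℚ) ramifies at {3, 19}: a division algebra.

[3, 19]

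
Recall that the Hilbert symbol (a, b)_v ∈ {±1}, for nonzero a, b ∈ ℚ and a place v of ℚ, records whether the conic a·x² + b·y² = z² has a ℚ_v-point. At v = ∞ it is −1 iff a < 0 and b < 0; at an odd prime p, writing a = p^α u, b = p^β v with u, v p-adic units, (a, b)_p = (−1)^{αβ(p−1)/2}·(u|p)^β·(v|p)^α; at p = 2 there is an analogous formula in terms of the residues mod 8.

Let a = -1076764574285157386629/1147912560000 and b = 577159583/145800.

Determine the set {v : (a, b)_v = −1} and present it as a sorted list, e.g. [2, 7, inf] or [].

(a, b) ≡ (-7854, 286) mod (ℚ^×)²; places V = {2, 3, 5, 7, 11, 13, 17, 41, ∞}.
(a,b)_3: α=-15, u≡1; β=-6, v≡1 (mod 3); (1|3)=+1, (1|3)=+1; sign (−1)^0·+1^-6·+1^-15 = +1.
(a,b)_17: α=1, u≡11; β=0, v≡10 (mod 17); (11|17)=-1, (10|17)=-1; sign (−1)^0·-1^0·-1^1 = -1.
(a,b)_13: α=2, u≡5; β=1, v≡9 (mod 13); (5|13)=-1, (9|13)=+1; sign (−1)^0·-1^1·+1^2 = -1.
(a,b)_2: α=-7, β=-3; u≡1, v≡7 (mod 8); ε(u)ε(v)=0·1, αω(v)=-7·0, βω(u)=-3·0; sum ≡ 0  ⇒  +1.
(a,b)_11: α=5, u≡5; β=1, v≡9 (mod 11); (5|11)=+1, (9|11)=+1; sign (−1)^1·+1^1·+1^5 = -1.
(a,b)_7: α=7, u≡5; β=4, v≡6 (mod 7); (5|7)=-1, (6|7)=-1; sign (−1)^0·-1^4·-1^7 = -1.
(a,b)_∞: sgn(-7854)=−, sgn(286)=+, so +1.
(a,b)_5: α=-4, u≡1; β=-2, v≡4 (mod 5); (1|5)=+1, (4|5)=+1; sign (−1)^0·+1^-2·+1^-4 = +1.
(a,b)_41: α=4, u≡31; β=2, v≡33 (mod 41); (31|41)=+1, (33|41)=+1; sign (−1)^0·+1^2·+1^4 = +1.
|Ram(-7854, 286)| = 4, even; anisotropic at {7, 11, 13, 17}.

[7, 11, 13, 17]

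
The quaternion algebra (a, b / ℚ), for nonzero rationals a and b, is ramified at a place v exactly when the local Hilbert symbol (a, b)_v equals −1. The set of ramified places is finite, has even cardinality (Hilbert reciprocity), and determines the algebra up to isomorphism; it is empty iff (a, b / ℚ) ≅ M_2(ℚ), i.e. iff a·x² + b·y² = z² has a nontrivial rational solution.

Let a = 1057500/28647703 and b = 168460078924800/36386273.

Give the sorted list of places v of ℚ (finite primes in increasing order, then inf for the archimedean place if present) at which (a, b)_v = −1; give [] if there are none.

[3, 17, 23, 47]

(a, b) ≡ (329, 625209) mod (ℚ^×)²; places V = {2, 3, 5, 7, 11, 13, 17, 19, 23, 41, 47, ∞}.
(a,b)_2: α=2, β=10; u≡1, v≡1 (mod 8); ε(u)ε(v)=0·0, αω(v)=2·0, βω(u)=10·0; sum ≡ 0  ⇒  +1.
(a,b)_19: α=0, u≡7; β=-2, v≡14 (mod 19); (7|19)=+1, (14|19)=-1; sign (−1)^0·+1^-2·-1^0 = +1.
(a,b)_17: α=-4, u≡5; β=-1, v≡3 (mod 17); (5|17)=-1, (3|17)=-1; sign (−1)^0·-1^-1·-1^-4 = -1.
(a,b)_3: α=2, u≡2; β=5, v≡2 (mod 3); (2|3)=-1, (2|3)=-1; sign (−1)^0·-1^5·-1^2 = -1.
(a,b)_23: α=0, u≡14; β=1, v≡21 (mod 23); (14|23)=-1, (21|23)=-1; sign (−1)^0·-1^1·-1^0 = -1.
(a,b)_11: α=0, u≡10; β=-2, v≡6 (mod 11); (10|11)=-1, (6|11)=-1; sign (−1)^0·-1^-2·-1^0 = +1.
(a,b)_∞: sgn(329)=+, sgn(625209)=+, so +1.
(a,b)_7: α=-3, u≡6; β=-2, v≡4 (mod 7); (6|7)=-1, (4|7)=+1; sign (−1)^0·-1^-2·+1^-3 = +1.
(a,b)_41: α=0, u≡36; β=1, v≡17 (mod 41); (36|41)=+1, (17|41)=-1; sign (−1)^0·+1^1·-1^0 = +1.
(a,b)_47: α=1, u≡18; β=2, v≡20 (mod 47); (18|47)=+1, (20|47)=-1; sign (−1)^0·+1^2·-1^1 = -1.
(a,b)_13: α=0, u≡9; β=1, v≡6 (mod 13); (9|13)=+1, (6|13)=-1; sign (−1)^0·+1^1·-1^0 = +1.
(a,b)_5: α=4, u≡4; β=2, v≡4 (mod 5); (4|5)=+1, (4|5)=+1; sign (−1)^0·+1^2·+1^4 = +1.
|Ram(329, 625209)| = 4, even; anisotropic at {3, 17, 23, 47}.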